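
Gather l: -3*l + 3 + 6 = 9 - 3*l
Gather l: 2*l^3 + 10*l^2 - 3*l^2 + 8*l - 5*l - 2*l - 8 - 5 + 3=2*l^3 + 7*l^2 + l - 10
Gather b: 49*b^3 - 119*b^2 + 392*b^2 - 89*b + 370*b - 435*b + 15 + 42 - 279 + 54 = 49*b^3 + 273*b^2 - 154*b - 168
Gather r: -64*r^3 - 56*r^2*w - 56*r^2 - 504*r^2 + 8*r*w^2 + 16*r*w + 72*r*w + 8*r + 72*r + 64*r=-64*r^3 + r^2*(-56*w - 560) + r*(8*w^2 + 88*w + 144)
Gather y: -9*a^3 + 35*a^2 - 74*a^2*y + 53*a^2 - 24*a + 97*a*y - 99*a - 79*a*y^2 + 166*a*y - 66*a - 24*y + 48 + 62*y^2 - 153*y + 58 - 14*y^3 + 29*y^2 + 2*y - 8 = -9*a^3 + 88*a^2 - 189*a - 14*y^3 + y^2*(91 - 79*a) + y*(-74*a^2 + 263*a - 175) + 98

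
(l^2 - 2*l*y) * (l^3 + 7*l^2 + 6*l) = l^5 - 2*l^4*y + 7*l^4 - 14*l^3*y + 6*l^3 - 12*l^2*y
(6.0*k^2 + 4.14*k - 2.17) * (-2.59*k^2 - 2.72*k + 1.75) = -15.54*k^4 - 27.0426*k^3 + 4.8595*k^2 + 13.1474*k - 3.7975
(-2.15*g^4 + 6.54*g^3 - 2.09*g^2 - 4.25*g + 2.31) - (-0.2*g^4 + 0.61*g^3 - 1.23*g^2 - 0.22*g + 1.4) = -1.95*g^4 + 5.93*g^3 - 0.86*g^2 - 4.03*g + 0.91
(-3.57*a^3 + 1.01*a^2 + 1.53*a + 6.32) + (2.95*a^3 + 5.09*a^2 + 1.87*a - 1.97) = -0.62*a^3 + 6.1*a^2 + 3.4*a + 4.35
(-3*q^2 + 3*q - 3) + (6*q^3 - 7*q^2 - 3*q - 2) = 6*q^3 - 10*q^2 - 5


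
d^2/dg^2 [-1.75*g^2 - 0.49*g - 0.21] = -3.50000000000000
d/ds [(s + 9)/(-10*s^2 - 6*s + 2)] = (5*s^2 + 90*s + 28)/(2*(25*s^4 + 30*s^3 - s^2 - 6*s + 1))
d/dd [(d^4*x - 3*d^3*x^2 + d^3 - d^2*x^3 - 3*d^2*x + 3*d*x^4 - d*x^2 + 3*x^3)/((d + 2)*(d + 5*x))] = ((d + 2)*(d + 5*x)*(4*d^3*x - 9*d^2*x^2 + 3*d^2 - 2*d*x^3 - 6*d*x + 3*x^4 - x^2) + (d + 2)*(-d^4*x + 3*d^3*x^2 - d^3 + d^2*x^3 + 3*d^2*x - 3*d*x^4 + d*x^2 - 3*x^3) + (d + 5*x)*(-d^4*x + 3*d^3*x^2 - d^3 + d^2*x^3 + 3*d^2*x - 3*d*x^4 + d*x^2 - 3*x^3))/((d + 2)^2*(d + 5*x)^2)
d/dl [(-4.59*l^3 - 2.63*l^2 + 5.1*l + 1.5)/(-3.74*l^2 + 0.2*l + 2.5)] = (17.1666*l^4 - 1.836*l^3 - 15.877*l^2 - 1.93*l + 12.45)/(13.9876*l^4 - 1.496*l^3 - 18.66*l^2 + 1.0*l + 6.25)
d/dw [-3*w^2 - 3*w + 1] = -6*w - 3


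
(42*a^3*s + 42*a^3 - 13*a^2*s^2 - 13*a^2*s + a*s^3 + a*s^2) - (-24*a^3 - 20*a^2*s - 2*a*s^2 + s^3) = 42*a^3*s + 66*a^3 - 13*a^2*s^2 + 7*a^2*s + a*s^3 + 3*a*s^2 - s^3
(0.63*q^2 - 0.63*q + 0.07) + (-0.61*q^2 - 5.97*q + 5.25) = 0.02*q^2 - 6.6*q + 5.32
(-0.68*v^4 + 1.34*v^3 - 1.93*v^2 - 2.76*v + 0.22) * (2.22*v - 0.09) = -1.5096*v^5 + 3.036*v^4 - 4.4052*v^3 - 5.9535*v^2 + 0.7368*v - 0.0198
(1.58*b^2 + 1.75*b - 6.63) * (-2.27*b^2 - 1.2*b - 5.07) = -3.5866*b^4 - 5.8685*b^3 + 4.9395*b^2 - 0.916500000000001*b + 33.6141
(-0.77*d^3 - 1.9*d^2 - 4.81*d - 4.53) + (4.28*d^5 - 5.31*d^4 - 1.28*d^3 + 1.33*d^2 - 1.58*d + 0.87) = 4.28*d^5 - 5.31*d^4 - 2.05*d^3 - 0.57*d^2 - 6.39*d - 3.66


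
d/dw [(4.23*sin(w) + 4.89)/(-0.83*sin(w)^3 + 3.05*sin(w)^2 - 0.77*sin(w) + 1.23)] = (7.0218*sin(w)^3 - 0.725400000000002*sin(w)^2 - 29.829*sin(w) + 8.9682)*cos(w)/(0.6889*sin(w)^6 - 5.063*sin(w)^5 + 10.5807*sin(w)^4 - 6.7388*sin(w)^3 + 8.0959*sin(w)^2 - 1.8942*sin(w) + 1.5129)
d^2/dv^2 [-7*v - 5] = 0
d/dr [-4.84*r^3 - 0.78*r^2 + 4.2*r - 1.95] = -14.52*r^2 - 1.56*r + 4.2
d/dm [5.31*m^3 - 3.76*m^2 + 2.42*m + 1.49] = 15.93*m^2 - 7.52*m + 2.42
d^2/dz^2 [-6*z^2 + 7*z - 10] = -12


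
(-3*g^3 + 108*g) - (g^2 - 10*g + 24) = -3*g^3 - g^2 + 118*g - 24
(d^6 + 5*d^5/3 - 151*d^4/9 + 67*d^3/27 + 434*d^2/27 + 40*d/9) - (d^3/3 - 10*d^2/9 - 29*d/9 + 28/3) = d^6 + 5*d^5/3 - 151*d^4/9 + 58*d^3/27 + 464*d^2/27 + 23*d/3 - 28/3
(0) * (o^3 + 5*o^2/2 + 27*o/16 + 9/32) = 0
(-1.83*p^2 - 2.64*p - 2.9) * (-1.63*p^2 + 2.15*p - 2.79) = 2.9829*p^4 + 0.3687*p^3 + 4.1567*p^2 + 1.1306*p + 8.091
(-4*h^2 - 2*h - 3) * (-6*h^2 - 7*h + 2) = 24*h^4 + 40*h^3 + 24*h^2 + 17*h - 6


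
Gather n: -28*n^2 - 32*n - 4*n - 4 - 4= -28*n^2 - 36*n - 8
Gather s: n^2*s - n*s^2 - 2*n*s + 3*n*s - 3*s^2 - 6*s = s^2*(-n - 3) + s*(n^2 + n - 6)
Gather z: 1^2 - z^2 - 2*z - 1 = -z^2 - 2*z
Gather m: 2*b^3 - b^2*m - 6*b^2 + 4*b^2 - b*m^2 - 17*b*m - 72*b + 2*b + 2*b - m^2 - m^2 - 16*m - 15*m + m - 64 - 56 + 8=2*b^3 - 2*b^2 - 68*b + m^2*(-b - 2) + m*(-b^2 - 17*b - 30) - 112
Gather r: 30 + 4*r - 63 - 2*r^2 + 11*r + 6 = -2*r^2 + 15*r - 27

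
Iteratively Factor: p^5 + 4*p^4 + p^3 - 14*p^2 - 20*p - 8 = (p + 1)*(p^4 + 3*p^3 - 2*p^2 - 12*p - 8) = (p + 1)^2*(p^3 + 2*p^2 - 4*p - 8) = (p + 1)^2*(p + 2)*(p^2 - 4) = (p - 2)*(p + 1)^2*(p + 2)*(p + 2)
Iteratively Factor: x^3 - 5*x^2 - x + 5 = (x + 1)*(x^2 - 6*x + 5) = (x - 5)*(x + 1)*(x - 1)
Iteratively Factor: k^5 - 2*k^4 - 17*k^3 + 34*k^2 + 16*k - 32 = (k + 4)*(k^4 - 6*k^3 + 7*k^2 + 6*k - 8) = (k - 2)*(k + 4)*(k^3 - 4*k^2 - k + 4) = (k - 2)*(k - 1)*(k + 4)*(k^2 - 3*k - 4) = (k - 2)*(k - 1)*(k + 1)*(k + 4)*(k - 4)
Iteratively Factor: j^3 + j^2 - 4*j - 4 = (j + 1)*(j^2 - 4) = (j + 1)*(j + 2)*(j - 2)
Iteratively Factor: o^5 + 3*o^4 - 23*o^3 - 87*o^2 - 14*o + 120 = (o + 2)*(o^4 + o^3 - 25*o^2 - 37*o + 60) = (o - 5)*(o + 2)*(o^3 + 6*o^2 + 5*o - 12) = (o - 5)*(o - 1)*(o + 2)*(o^2 + 7*o + 12) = (o - 5)*(o - 1)*(o + 2)*(o + 3)*(o + 4)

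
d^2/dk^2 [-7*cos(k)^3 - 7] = 21*(1 - 3*sin(k)^2)*cos(k)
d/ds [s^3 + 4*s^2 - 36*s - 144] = 3*s^2 + 8*s - 36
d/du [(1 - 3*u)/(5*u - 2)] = (5*u - 2)^(-2)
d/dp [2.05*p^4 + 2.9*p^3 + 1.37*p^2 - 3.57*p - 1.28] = 8.2*p^3 + 8.7*p^2 + 2.74*p - 3.57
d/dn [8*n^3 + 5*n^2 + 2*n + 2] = 24*n^2 + 10*n + 2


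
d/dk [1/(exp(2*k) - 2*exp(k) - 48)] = 2*(1 - exp(k))*exp(k)/(-exp(2*k) + 2*exp(k) + 48)^2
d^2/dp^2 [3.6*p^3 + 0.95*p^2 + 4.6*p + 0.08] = 21.6*p + 1.9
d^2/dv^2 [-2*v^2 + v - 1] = -4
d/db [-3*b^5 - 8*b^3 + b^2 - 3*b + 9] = -15*b^4 - 24*b^2 + 2*b - 3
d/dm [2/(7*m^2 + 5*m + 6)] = 2*(-14*m - 5)/(7*m^2 + 5*m + 6)^2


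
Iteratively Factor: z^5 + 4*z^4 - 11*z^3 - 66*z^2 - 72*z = (z + 3)*(z^4 + z^3 - 14*z^2 - 24*z) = (z + 3)^2*(z^3 - 2*z^2 - 8*z) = (z + 2)*(z + 3)^2*(z^2 - 4*z) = z*(z + 2)*(z + 3)^2*(z - 4)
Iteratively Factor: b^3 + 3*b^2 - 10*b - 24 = (b - 3)*(b^2 + 6*b + 8) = (b - 3)*(b + 4)*(b + 2)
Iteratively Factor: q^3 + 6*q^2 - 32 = (q + 4)*(q^2 + 2*q - 8) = (q + 4)^2*(q - 2)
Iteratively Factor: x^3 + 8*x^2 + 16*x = (x + 4)*(x^2 + 4*x) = (x + 4)^2*(x)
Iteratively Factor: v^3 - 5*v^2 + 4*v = (v - 4)*(v^2 - v) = v*(v - 4)*(v - 1)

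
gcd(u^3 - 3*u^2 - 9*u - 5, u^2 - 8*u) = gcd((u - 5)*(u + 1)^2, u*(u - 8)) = 1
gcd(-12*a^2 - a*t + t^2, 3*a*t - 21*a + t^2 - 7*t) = 3*a + t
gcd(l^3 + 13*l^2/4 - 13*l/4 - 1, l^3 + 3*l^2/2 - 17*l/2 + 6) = l^2 + 3*l - 4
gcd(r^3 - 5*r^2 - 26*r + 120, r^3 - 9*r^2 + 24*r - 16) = r - 4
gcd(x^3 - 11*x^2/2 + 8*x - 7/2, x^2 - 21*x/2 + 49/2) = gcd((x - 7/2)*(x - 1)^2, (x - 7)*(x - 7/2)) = x - 7/2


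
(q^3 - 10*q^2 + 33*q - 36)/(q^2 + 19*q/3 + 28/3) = 3*(q^3 - 10*q^2 + 33*q - 36)/(3*q^2 + 19*q + 28)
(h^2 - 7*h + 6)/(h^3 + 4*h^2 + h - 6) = (h - 6)/(h^2 + 5*h + 6)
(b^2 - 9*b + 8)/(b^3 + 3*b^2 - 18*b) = (b^2 - 9*b + 8)/(b*(b^2 + 3*b - 18))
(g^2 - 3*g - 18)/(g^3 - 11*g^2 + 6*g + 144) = 1/(g - 8)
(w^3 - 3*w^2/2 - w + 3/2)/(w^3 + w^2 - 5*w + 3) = (2*w^2 - w - 3)/(2*(w^2 + 2*w - 3))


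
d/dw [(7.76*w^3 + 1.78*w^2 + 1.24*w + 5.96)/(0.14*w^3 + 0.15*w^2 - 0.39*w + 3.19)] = (0.914800000000001*w^4 - 6.4*w^3 + 70.8798*w^2 + 9.5684*w + 6.28)/(0.0196*w^6 + 0.042*w^5 - 0.0867*w^4 + 0.7762*w^3 + 1.1091*w^2 - 2.4882*w + 10.1761)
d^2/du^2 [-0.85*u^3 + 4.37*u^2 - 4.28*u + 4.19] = 8.74 - 5.1*u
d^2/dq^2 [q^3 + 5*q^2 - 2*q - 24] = 6*q + 10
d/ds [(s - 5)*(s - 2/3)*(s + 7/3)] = 3*s^2 - 20*s/3 - 89/9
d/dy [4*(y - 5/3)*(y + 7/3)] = 8*y + 8/3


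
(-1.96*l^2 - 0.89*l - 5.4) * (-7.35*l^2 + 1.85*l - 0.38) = 14.406*l^4 + 2.9155*l^3 + 38.7883*l^2 - 9.6518*l + 2.052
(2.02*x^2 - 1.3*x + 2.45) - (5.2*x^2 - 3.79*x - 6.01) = -3.18*x^2 + 2.49*x + 8.46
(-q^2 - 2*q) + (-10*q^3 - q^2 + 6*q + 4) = -10*q^3 - 2*q^2 + 4*q + 4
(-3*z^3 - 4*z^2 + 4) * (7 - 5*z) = 15*z^4 - z^3 - 28*z^2 - 20*z + 28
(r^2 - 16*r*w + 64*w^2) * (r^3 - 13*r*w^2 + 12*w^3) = r^5 - 16*r^4*w + 51*r^3*w^2 + 220*r^2*w^3 - 1024*r*w^4 + 768*w^5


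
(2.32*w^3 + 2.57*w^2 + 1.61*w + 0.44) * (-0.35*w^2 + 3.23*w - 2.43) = -0.812*w^5 + 6.5941*w^4 + 2.1*w^3 - 1.1988*w^2 - 2.4911*w - 1.0692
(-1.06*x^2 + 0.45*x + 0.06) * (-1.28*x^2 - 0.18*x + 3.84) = 1.3568*x^4 - 0.3852*x^3 - 4.2282*x^2 + 1.7172*x + 0.2304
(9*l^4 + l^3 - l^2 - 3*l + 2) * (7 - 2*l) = -18*l^5 + 61*l^4 + 9*l^3 - l^2 - 25*l + 14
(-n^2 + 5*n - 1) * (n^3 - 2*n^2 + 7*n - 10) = -n^5 + 7*n^4 - 18*n^3 + 47*n^2 - 57*n + 10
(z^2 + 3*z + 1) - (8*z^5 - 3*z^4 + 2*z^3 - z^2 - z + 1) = -8*z^5 + 3*z^4 - 2*z^3 + 2*z^2 + 4*z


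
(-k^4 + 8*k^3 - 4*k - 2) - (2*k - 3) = -k^4 + 8*k^3 - 6*k + 1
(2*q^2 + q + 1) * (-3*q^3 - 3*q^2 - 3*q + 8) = -6*q^5 - 9*q^4 - 12*q^3 + 10*q^2 + 5*q + 8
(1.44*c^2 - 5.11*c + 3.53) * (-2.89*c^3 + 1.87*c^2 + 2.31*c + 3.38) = -4.1616*c^5 + 17.4607*c^4 - 16.431*c^3 - 0.335800000000003*c^2 - 9.1175*c + 11.9314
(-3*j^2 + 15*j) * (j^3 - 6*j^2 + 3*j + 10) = -3*j^5 + 33*j^4 - 99*j^3 + 15*j^2 + 150*j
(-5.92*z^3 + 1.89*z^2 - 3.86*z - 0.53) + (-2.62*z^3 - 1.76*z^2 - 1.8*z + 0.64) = -8.54*z^3 + 0.13*z^2 - 5.66*z + 0.11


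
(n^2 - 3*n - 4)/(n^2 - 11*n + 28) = (n + 1)/(n - 7)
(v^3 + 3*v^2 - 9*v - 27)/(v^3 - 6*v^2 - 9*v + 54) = (v + 3)/(v - 6)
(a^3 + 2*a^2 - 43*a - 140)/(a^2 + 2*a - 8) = (a^2 - 2*a - 35)/(a - 2)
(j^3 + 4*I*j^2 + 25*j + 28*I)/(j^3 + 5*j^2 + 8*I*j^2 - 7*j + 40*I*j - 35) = (j - 4*I)/(j + 5)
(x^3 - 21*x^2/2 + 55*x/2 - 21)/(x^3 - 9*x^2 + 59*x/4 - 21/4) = 2*(x - 2)/(2*x - 1)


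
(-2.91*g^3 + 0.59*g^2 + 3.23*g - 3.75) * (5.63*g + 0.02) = -16.3833*g^4 + 3.2635*g^3 + 18.1967*g^2 - 21.0479*g - 0.075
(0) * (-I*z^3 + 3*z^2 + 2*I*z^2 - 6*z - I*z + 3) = 0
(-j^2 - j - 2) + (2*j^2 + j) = j^2 - 2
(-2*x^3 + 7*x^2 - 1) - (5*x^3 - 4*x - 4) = -7*x^3 + 7*x^2 + 4*x + 3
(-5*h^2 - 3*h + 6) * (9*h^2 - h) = -45*h^4 - 22*h^3 + 57*h^2 - 6*h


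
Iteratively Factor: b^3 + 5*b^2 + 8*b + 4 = (b + 2)*(b^2 + 3*b + 2) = (b + 2)^2*(b + 1)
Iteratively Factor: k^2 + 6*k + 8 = (k + 4)*(k + 2)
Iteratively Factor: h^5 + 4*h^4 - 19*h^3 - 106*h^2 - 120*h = (h - 5)*(h^4 + 9*h^3 + 26*h^2 + 24*h) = (h - 5)*(h + 3)*(h^3 + 6*h^2 + 8*h) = (h - 5)*(h + 2)*(h + 3)*(h^2 + 4*h) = h*(h - 5)*(h + 2)*(h + 3)*(h + 4)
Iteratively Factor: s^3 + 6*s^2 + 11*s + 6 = (s + 1)*(s^2 + 5*s + 6) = (s + 1)*(s + 3)*(s + 2)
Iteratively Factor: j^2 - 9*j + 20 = (j - 4)*(j - 5)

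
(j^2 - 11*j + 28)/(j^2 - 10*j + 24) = (j - 7)/(j - 6)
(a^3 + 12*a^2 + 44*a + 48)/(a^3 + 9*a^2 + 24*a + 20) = (a^2 + 10*a + 24)/(a^2 + 7*a + 10)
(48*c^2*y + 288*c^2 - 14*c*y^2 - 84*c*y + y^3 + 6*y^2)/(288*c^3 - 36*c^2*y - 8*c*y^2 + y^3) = (y + 6)/(6*c + y)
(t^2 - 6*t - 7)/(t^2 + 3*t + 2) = (t - 7)/(t + 2)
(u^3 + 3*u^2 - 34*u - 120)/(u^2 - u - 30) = u + 4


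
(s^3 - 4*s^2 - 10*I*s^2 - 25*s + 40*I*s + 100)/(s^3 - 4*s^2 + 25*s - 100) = (s - 5*I)/(s + 5*I)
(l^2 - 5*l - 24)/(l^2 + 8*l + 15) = (l - 8)/(l + 5)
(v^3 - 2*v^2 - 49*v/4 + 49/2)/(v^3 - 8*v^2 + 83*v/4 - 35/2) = (2*v + 7)/(2*v - 5)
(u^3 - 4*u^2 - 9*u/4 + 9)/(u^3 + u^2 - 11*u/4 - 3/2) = (2*u^2 - 5*u - 12)/(2*u^2 + 5*u + 2)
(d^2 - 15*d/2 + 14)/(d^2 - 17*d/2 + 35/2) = (d - 4)/(d - 5)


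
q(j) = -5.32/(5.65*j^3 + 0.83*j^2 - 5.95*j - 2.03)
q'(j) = -5.32*(-16.95*j^2 - 1.66*j + 5.95)/(5.65*j^3 + 0.83*j^2 - 5.95*j - 2.03)^2 = (90.174*j^2 + 8.8312*j - 31.654)/(5.65*j^3 + 0.83*j^2 - 5.95*j - 2.03)^2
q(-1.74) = 0.28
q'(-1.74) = 0.63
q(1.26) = -1.72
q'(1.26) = 12.82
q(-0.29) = 14.28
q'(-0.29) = -191.93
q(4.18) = -0.01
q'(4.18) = 0.01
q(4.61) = -0.01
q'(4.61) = 0.01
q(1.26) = -1.72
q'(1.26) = 12.82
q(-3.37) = 0.03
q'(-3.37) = 0.03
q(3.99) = -0.02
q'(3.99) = 0.01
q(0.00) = 2.62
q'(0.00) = -7.68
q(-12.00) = 0.00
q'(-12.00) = 0.00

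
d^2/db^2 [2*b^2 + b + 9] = 4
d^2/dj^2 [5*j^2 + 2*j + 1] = 10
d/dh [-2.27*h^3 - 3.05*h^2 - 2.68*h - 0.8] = -6.81*h^2 - 6.1*h - 2.68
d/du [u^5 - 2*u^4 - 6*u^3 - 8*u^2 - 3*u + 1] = 5*u^4 - 8*u^3 - 18*u^2 - 16*u - 3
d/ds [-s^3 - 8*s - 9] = -3*s^2 - 8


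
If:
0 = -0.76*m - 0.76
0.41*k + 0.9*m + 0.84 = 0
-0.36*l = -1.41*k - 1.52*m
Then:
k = 0.15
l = -3.65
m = -1.00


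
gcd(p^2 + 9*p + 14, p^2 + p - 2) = p + 2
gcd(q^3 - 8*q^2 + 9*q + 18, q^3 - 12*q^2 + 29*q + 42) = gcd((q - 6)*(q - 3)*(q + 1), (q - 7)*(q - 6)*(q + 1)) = q^2 - 5*q - 6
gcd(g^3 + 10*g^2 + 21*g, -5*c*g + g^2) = g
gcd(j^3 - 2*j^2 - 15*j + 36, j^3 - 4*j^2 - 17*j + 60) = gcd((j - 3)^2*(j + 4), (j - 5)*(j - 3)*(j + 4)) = j^2 + j - 12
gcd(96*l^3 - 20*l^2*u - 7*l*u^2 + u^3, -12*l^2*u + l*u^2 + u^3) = -12*l^2 + l*u + u^2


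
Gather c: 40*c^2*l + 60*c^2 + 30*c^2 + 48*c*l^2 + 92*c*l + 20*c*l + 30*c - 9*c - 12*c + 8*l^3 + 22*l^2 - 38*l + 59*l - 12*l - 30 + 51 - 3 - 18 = c^2*(40*l + 90) + c*(48*l^2 + 112*l + 9) + 8*l^3 + 22*l^2 + 9*l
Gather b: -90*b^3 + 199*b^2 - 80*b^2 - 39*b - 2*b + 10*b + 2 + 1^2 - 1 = -90*b^3 + 119*b^2 - 31*b + 2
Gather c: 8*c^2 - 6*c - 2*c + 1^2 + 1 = 8*c^2 - 8*c + 2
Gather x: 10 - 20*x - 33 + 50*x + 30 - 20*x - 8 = 10*x - 1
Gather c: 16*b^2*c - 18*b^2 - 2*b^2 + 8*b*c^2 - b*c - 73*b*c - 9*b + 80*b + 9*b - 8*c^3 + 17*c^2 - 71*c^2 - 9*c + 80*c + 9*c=-20*b^2 + 80*b - 8*c^3 + c^2*(8*b - 54) + c*(16*b^2 - 74*b + 80)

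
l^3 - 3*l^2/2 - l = l*(l - 2)*(l + 1/2)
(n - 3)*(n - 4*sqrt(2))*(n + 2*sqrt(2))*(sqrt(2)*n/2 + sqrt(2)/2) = sqrt(2)*n^4/2 - 2*n^3 - sqrt(2)*n^3 - 19*sqrt(2)*n^2/2 + 4*n^2 + 6*n + 16*sqrt(2)*n + 24*sqrt(2)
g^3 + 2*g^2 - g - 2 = (g - 1)*(g + 1)*(g + 2)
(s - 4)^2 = s^2 - 8*s + 16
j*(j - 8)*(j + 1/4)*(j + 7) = j^4 - 3*j^3/4 - 225*j^2/4 - 14*j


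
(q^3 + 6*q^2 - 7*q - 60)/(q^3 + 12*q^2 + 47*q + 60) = (q - 3)/(q + 3)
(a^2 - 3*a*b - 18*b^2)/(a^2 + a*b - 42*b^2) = (a + 3*b)/(a + 7*b)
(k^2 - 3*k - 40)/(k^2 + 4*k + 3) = (k^2 - 3*k - 40)/(k^2 + 4*k + 3)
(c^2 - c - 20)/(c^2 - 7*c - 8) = (-c^2 + c + 20)/(-c^2 + 7*c + 8)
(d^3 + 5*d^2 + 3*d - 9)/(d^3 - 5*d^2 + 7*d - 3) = (d^2 + 6*d + 9)/(d^2 - 4*d + 3)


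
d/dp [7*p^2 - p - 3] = 14*p - 1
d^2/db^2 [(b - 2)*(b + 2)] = 2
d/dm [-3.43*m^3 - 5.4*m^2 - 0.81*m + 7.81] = -10.29*m^2 - 10.8*m - 0.81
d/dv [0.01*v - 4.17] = 0.0100000000000000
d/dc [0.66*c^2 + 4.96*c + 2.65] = 1.32*c + 4.96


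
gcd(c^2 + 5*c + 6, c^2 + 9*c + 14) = c + 2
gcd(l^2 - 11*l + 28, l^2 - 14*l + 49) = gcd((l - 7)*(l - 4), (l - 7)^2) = l - 7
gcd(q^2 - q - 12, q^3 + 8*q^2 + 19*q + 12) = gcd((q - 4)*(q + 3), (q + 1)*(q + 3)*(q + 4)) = q + 3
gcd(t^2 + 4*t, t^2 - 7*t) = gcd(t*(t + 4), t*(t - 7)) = t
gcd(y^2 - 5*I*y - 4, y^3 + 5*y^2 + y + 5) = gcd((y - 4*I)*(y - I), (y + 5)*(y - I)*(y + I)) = y - I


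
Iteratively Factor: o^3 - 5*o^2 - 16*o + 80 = (o + 4)*(o^2 - 9*o + 20) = (o - 5)*(o + 4)*(o - 4)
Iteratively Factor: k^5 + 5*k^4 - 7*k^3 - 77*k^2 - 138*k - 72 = (k - 4)*(k^4 + 9*k^3 + 29*k^2 + 39*k + 18) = (k - 4)*(k + 3)*(k^3 + 6*k^2 + 11*k + 6) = (k - 4)*(k + 1)*(k + 3)*(k^2 + 5*k + 6) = (k - 4)*(k + 1)*(k + 3)^2*(k + 2)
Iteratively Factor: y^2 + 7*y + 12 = (y + 4)*(y + 3)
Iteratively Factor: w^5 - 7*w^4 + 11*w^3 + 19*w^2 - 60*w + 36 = (w + 2)*(w^4 - 9*w^3 + 29*w^2 - 39*w + 18) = (w - 3)*(w + 2)*(w^3 - 6*w^2 + 11*w - 6) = (w - 3)*(w - 1)*(w + 2)*(w^2 - 5*w + 6) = (w - 3)*(w - 2)*(w - 1)*(w + 2)*(w - 3)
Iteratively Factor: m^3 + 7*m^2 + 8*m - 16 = (m + 4)*(m^2 + 3*m - 4) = (m + 4)^2*(m - 1)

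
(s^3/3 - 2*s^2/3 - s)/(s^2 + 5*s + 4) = s*(s - 3)/(3*(s + 4))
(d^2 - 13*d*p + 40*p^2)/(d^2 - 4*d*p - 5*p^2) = (d - 8*p)/(d + p)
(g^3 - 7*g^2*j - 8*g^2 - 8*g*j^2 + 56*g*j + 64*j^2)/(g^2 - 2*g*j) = (g^3 - 7*g^2*j - 8*g^2 - 8*g*j^2 + 56*g*j + 64*j^2)/(g*(g - 2*j))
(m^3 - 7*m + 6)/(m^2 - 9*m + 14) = (m^2 + 2*m - 3)/(m - 7)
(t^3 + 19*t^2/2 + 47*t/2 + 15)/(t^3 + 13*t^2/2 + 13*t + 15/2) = (t + 6)/(t + 3)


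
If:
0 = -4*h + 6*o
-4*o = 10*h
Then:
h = 0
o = 0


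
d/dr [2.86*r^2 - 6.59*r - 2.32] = 5.72*r - 6.59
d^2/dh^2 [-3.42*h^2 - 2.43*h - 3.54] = -6.84000000000000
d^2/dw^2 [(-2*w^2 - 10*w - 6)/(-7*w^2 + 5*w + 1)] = 8*(140*w^3 + 231*w^2 - 105*w + 36)/(343*w^6 - 735*w^5 + 378*w^4 + 85*w^3 - 54*w^2 - 15*w - 1)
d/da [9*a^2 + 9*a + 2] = 18*a + 9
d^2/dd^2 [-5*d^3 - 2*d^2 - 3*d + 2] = -30*d - 4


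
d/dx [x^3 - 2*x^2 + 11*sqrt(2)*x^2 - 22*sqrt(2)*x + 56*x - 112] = 3*x^2 - 4*x + 22*sqrt(2)*x - 22*sqrt(2) + 56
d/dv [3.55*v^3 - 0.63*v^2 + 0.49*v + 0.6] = 10.65*v^2 - 1.26*v + 0.49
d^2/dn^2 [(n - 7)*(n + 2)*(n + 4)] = 6*n - 2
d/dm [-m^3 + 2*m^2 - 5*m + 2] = -3*m^2 + 4*m - 5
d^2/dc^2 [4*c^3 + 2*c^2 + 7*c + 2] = 24*c + 4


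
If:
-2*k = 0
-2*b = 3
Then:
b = -3/2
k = 0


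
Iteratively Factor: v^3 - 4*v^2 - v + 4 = (v - 4)*(v^2 - 1) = (v - 4)*(v + 1)*(v - 1)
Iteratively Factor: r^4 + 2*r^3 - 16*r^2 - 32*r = (r - 4)*(r^3 + 6*r^2 + 8*r) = (r - 4)*(r + 4)*(r^2 + 2*r) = r*(r - 4)*(r + 4)*(r + 2)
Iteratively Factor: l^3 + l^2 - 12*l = (l - 3)*(l^2 + 4*l) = l*(l - 3)*(l + 4)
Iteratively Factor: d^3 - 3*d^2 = (d)*(d^2 - 3*d) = d*(d - 3)*(d)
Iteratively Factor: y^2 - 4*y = (y - 4)*(y)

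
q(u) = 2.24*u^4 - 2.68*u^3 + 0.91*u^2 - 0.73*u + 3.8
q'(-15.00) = -32077.03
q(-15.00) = 122664.50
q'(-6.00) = -2236.45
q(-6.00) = 3522.86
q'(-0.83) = -12.90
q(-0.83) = 7.63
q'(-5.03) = -1353.59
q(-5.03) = 1805.47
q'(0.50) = -0.71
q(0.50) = 3.47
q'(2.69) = 120.39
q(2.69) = 73.54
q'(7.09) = 2801.37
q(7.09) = 4749.43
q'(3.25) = 227.84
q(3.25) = 168.95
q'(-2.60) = -217.29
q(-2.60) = 161.32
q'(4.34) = 588.18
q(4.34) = 593.40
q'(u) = 8.96*u^3 - 8.04*u^2 + 1.82*u - 0.73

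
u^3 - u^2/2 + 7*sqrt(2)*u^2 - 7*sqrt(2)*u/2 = u*(u - 1/2)*(u + 7*sqrt(2))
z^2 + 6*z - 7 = (z - 1)*(z + 7)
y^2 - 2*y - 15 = (y - 5)*(y + 3)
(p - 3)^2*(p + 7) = p^3 + p^2 - 33*p + 63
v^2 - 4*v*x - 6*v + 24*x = (v - 6)*(v - 4*x)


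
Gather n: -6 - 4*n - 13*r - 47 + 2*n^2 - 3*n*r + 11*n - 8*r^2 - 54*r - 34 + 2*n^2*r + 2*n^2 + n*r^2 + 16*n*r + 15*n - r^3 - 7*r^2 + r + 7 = n^2*(2*r + 4) + n*(r^2 + 13*r + 22) - r^3 - 15*r^2 - 66*r - 80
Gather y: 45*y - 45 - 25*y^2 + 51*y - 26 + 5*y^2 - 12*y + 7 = -20*y^2 + 84*y - 64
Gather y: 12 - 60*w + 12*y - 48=-60*w + 12*y - 36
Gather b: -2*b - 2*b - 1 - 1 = -4*b - 2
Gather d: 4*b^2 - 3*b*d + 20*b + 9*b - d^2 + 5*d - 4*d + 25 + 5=4*b^2 + 29*b - d^2 + d*(1 - 3*b) + 30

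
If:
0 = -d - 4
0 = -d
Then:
No Solution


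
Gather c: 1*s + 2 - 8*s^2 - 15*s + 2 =-8*s^2 - 14*s + 4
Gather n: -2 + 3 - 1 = 0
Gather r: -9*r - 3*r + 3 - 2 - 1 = -12*r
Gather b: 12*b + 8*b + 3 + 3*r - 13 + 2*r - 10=20*b + 5*r - 20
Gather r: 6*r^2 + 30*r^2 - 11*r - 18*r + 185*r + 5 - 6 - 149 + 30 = 36*r^2 + 156*r - 120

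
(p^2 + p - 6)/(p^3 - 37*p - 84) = (p - 2)/(p^2 - 3*p - 28)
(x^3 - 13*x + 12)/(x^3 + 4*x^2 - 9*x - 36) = (x - 1)/(x + 3)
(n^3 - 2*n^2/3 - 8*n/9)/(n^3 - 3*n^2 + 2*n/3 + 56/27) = 3*n/(3*n - 7)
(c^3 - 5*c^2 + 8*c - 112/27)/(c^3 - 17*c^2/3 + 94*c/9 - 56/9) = (c - 4/3)/(c - 2)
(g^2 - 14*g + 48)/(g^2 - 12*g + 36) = (g - 8)/(g - 6)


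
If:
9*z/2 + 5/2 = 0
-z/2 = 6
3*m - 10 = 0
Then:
No Solution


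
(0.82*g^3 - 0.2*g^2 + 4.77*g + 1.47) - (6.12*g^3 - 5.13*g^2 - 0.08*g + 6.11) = -5.3*g^3 + 4.93*g^2 + 4.85*g - 4.64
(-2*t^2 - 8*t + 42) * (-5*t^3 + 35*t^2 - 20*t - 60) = 10*t^5 - 30*t^4 - 450*t^3 + 1750*t^2 - 360*t - 2520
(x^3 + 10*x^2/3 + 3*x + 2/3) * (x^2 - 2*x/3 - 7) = x^5 + 8*x^4/3 - 56*x^3/9 - 74*x^2/3 - 193*x/9 - 14/3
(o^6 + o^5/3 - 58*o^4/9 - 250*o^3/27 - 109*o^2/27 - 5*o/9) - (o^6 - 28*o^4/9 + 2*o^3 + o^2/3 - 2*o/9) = o^5/3 - 10*o^4/3 - 304*o^3/27 - 118*o^2/27 - o/3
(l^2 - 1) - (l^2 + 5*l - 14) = 13 - 5*l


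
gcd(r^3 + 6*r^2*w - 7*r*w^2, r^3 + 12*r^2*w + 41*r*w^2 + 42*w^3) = r + 7*w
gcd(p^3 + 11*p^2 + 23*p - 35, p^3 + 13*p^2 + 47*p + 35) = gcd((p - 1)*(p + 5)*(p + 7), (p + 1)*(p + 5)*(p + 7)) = p^2 + 12*p + 35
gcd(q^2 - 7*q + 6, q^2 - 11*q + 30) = q - 6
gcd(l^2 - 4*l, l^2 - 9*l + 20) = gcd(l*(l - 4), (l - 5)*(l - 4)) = l - 4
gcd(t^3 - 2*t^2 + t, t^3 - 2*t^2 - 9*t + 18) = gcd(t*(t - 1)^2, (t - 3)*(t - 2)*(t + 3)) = 1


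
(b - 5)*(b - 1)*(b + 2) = b^3 - 4*b^2 - 7*b + 10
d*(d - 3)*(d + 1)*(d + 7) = d^4 + 5*d^3 - 17*d^2 - 21*d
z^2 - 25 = (z - 5)*(z + 5)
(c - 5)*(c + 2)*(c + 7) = c^3 + 4*c^2 - 31*c - 70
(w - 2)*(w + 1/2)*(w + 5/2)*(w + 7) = w^4 + 8*w^3 + 9*w^2/4 - 143*w/4 - 35/2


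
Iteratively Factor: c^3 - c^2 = (c - 1)*(c^2) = c*(c - 1)*(c)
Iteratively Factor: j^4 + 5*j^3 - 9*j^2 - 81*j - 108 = (j + 3)*(j^3 + 2*j^2 - 15*j - 36) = (j - 4)*(j + 3)*(j^2 + 6*j + 9) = (j - 4)*(j + 3)^2*(j + 3)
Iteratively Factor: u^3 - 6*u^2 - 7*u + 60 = (u + 3)*(u^2 - 9*u + 20) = (u - 4)*(u + 3)*(u - 5)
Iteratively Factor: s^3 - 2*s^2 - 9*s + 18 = (s + 3)*(s^2 - 5*s + 6) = (s - 3)*(s + 3)*(s - 2)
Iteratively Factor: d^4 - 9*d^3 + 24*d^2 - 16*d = (d)*(d^3 - 9*d^2 + 24*d - 16) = d*(d - 4)*(d^2 - 5*d + 4) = d*(d - 4)*(d - 1)*(d - 4)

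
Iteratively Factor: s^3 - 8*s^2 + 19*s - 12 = (s - 1)*(s^2 - 7*s + 12) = (s - 3)*(s - 1)*(s - 4)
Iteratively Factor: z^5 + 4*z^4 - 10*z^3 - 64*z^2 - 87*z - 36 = (z + 1)*(z^4 + 3*z^3 - 13*z^2 - 51*z - 36) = (z + 1)^2*(z^3 + 2*z^2 - 15*z - 36) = (z - 4)*(z + 1)^2*(z^2 + 6*z + 9) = (z - 4)*(z + 1)^2*(z + 3)*(z + 3)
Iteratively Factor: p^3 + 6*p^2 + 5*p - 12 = (p + 4)*(p^2 + 2*p - 3) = (p - 1)*(p + 4)*(p + 3)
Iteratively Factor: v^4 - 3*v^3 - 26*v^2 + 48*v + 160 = (v + 2)*(v^3 - 5*v^2 - 16*v + 80) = (v + 2)*(v + 4)*(v^2 - 9*v + 20) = (v - 5)*(v + 2)*(v + 4)*(v - 4)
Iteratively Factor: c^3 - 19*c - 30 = (c + 3)*(c^2 - 3*c - 10) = (c + 2)*(c + 3)*(c - 5)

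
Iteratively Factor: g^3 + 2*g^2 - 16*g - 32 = (g + 2)*(g^2 - 16) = (g + 2)*(g + 4)*(g - 4)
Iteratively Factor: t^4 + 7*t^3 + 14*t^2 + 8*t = (t + 4)*(t^3 + 3*t^2 + 2*t) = (t + 2)*(t + 4)*(t^2 + t) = (t + 1)*(t + 2)*(t + 4)*(t)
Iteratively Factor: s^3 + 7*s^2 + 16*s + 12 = (s + 2)*(s^2 + 5*s + 6) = (s + 2)*(s + 3)*(s + 2)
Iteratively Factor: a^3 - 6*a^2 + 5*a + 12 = (a + 1)*(a^2 - 7*a + 12) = (a - 4)*(a + 1)*(a - 3)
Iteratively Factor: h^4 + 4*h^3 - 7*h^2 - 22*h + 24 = (h - 2)*(h^3 + 6*h^2 + 5*h - 12) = (h - 2)*(h + 3)*(h^2 + 3*h - 4) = (h - 2)*(h + 3)*(h + 4)*(h - 1)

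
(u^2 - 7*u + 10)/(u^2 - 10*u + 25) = (u - 2)/(u - 5)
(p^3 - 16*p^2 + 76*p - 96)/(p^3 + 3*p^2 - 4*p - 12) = (p^2 - 14*p + 48)/(p^2 + 5*p + 6)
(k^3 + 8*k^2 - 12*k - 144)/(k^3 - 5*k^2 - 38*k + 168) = (k + 6)/(k - 7)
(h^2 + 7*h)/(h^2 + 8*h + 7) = h/(h + 1)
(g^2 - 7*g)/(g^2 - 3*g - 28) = g/(g + 4)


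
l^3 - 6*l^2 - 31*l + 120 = (l - 8)*(l - 3)*(l + 5)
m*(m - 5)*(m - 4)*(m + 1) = m^4 - 8*m^3 + 11*m^2 + 20*m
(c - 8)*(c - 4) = c^2 - 12*c + 32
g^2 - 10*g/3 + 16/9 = (g - 8/3)*(g - 2/3)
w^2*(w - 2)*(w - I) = w^4 - 2*w^3 - I*w^3 + 2*I*w^2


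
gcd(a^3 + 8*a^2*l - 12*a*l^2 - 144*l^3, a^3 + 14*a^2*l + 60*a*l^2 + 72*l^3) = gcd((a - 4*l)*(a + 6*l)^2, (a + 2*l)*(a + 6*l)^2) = a^2 + 12*a*l + 36*l^2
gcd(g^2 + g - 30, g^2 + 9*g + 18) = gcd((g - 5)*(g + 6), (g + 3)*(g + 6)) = g + 6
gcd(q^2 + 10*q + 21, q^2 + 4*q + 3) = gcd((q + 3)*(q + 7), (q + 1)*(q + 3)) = q + 3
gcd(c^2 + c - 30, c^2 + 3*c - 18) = c + 6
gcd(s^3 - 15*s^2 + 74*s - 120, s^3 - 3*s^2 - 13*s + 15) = s - 5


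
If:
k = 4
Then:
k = 4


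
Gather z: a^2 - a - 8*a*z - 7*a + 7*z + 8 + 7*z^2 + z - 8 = a^2 - 8*a + 7*z^2 + z*(8 - 8*a)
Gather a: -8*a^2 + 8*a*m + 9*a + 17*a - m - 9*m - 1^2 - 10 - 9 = -8*a^2 + a*(8*m + 26) - 10*m - 20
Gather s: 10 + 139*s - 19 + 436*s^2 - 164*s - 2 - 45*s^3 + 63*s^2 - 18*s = -45*s^3 + 499*s^2 - 43*s - 11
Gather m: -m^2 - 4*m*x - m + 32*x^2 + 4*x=-m^2 + m*(-4*x - 1) + 32*x^2 + 4*x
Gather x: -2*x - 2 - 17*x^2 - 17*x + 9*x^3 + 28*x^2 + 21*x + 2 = 9*x^3 + 11*x^2 + 2*x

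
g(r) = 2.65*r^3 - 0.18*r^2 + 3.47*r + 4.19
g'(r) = 7.95*r^2 - 0.36*r + 3.47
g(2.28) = 42.57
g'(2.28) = 43.98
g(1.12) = 11.57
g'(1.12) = 13.04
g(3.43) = 120.91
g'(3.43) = 95.77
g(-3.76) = -152.27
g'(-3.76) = 117.22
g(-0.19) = 3.51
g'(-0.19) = 3.83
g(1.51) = 18.14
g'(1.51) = 21.05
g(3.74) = 153.28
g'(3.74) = 113.33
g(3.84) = 164.91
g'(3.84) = 119.32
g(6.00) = 590.93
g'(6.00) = 287.51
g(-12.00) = -4642.57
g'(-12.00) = 1152.59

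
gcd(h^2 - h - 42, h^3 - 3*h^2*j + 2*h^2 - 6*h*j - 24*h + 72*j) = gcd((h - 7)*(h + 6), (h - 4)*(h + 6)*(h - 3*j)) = h + 6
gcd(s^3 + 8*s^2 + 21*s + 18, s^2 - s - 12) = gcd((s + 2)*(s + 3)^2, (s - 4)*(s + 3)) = s + 3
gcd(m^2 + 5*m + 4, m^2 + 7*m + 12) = m + 4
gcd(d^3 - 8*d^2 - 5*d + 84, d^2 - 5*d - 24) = d + 3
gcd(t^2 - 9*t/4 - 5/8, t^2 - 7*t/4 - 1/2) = t + 1/4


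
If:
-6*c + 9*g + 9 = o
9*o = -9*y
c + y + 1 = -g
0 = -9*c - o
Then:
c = 0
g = -1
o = 0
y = 0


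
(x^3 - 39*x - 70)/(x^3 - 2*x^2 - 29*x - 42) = (x + 5)/(x + 3)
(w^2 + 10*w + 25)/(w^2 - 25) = (w + 5)/(w - 5)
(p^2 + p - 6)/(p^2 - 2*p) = (p + 3)/p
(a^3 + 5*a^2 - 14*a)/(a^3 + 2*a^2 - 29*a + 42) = a/(a - 3)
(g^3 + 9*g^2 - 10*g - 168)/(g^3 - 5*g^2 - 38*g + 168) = (g + 7)/(g - 7)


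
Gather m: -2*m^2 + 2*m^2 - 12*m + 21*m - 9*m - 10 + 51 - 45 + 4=0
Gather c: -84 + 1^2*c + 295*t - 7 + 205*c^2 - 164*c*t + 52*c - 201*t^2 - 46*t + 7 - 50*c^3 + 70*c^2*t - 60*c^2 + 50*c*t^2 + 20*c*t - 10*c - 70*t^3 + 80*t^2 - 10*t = -50*c^3 + c^2*(70*t + 145) + c*(50*t^2 - 144*t + 43) - 70*t^3 - 121*t^2 + 239*t - 84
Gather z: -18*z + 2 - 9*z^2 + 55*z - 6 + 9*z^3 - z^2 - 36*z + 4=9*z^3 - 10*z^2 + z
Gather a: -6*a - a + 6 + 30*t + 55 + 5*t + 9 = -7*a + 35*t + 70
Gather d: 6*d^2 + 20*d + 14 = 6*d^2 + 20*d + 14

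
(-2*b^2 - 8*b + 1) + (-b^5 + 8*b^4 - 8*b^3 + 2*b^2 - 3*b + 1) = -b^5 + 8*b^4 - 8*b^3 - 11*b + 2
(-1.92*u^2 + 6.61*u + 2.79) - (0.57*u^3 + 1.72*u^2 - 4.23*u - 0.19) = -0.57*u^3 - 3.64*u^2 + 10.84*u + 2.98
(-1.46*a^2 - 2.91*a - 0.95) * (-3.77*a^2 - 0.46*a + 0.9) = 5.5042*a^4 + 11.6423*a^3 + 3.6061*a^2 - 2.182*a - 0.855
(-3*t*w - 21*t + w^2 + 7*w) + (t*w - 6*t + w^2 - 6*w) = -2*t*w - 27*t + 2*w^2 + w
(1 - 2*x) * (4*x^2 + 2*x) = -8*x^3 + 2*x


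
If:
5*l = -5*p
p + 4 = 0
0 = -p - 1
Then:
No Solution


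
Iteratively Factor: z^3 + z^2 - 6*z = (z - 2)*(z^2 + 3*z) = (z - 2)*(z + 3)*(z)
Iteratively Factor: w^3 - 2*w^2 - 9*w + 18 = (w + 3)*(w^2 - 5*w + 6) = (w - 3)*(w + 3)*(w - 2)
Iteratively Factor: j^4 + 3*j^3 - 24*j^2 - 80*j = (j + 4)*(j^3 - j^2 - 20*j) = j*(j + 4)*(j^2 - j - 20) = j*(j + 4)^2*(j - 5)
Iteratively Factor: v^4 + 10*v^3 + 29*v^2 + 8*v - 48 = (v - 1)*(v^3 + 11*v^2 + 40*v + 48) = (v - 1)*(v + 4)*(v^2 + 7*v + 12) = (v - 1)*(v + 4)^2*(v + 3)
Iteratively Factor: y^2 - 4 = (y + 2)*(y - 2)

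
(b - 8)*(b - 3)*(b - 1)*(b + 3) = b^4 - 9*b^3 - b^2 + 81*b - 72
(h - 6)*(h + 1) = h^2 - 5*h - 6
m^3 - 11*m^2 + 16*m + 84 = (m - 7)*(m - 6)*(m + 2)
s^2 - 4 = (s - 2)*(s + 2)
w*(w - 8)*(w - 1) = w^3 - 9*w^2 + 8*w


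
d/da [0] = 0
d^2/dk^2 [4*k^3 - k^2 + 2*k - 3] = 24*k - 2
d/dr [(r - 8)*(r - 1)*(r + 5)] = 3*r^2 - 8*r - 37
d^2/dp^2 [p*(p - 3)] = 2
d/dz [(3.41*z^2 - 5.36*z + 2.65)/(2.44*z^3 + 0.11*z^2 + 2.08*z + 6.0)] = (-8.3204*z^4 + 26.1568*z^3 - 11.7156*z^2 + 40.337*z - 37.672)/(5.9536*z^6 + 0.5368*z^5 + 10.1625*z^4 + 29.7376*z^3 + 5.6464*z^2 + 24.96*z + 36.0)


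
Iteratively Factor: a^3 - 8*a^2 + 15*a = (a)*(a^2 - 8*a + 15) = a*(a - 3)*(a - 5)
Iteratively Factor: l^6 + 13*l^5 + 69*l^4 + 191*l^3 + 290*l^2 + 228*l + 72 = (l + 3)*(l^5 + 10*l^4 + 39*l^3 + 74*l^2 + 68*l + 24) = (l + 2)*(l + 3)*(l^4 + 8*l^3 + 23*l^2 + 28*l + 12) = (l + 2)*(l + 3)^2*(l^3 + 5*l^2 + 8*l + 4) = (l + 2)^2*(l + 3)^2*(l^2 + 3*l + 2) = (l + 1)*(l + 2)^2*(l + 3)^2*(l + 2)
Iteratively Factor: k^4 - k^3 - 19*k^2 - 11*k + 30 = (k + 2)*(k^3 - 3*k^2 - 13*k + 15) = (k + 2)*(k + 3)*(k^2 - 6*k + 5) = (k - 5)*(k + 2)*(k + 3)*(k - 1)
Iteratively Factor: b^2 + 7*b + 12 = (b + 4)*(b + 3)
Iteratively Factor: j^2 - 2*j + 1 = (j - 1)*(j - 1)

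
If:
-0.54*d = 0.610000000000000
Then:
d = -1.13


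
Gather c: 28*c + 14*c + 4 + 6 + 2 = 42*c + 12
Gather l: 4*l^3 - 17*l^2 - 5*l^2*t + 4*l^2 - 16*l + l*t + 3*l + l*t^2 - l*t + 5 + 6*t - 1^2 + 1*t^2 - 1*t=4*l^3 + l^2*(-5*t - 13) + l*(t^2 - 13) + t^2 + 5*t + 4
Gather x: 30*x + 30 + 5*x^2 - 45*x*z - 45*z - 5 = 5*x^2 + x*(30 - 45*z) - 45*z + 25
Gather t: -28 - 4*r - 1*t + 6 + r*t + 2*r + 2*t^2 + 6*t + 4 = -2*r + 2*t^2 + t*(r + 5) - 18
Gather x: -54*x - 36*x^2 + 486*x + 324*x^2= 288*x^2 + 432*x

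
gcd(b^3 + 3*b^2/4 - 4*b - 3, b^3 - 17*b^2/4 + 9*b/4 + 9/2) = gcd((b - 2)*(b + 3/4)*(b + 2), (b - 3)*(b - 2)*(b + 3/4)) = b^2 - 5*b/4 - 3/2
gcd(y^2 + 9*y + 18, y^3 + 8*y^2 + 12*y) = y + 6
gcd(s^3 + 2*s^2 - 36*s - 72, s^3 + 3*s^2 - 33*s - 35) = 1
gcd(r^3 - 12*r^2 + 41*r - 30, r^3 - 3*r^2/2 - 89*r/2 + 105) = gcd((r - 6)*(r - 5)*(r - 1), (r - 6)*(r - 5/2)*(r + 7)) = r - 6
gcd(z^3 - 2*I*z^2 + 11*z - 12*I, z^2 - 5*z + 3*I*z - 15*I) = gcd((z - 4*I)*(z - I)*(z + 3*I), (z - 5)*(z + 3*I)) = z + 3*I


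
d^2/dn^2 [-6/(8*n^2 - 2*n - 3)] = 48*(-16*n^2 + 4*n + (8*n - 1)^2 + 6)/(-8*n^2 + 2*n + 3)^3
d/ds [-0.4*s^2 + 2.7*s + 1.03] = 2.7 - 0.8*s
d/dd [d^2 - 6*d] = 2*d - 6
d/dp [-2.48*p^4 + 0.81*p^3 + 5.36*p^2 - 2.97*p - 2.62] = -9.92*p^3 + 2.43*p^2 + 10.72*p - 2.97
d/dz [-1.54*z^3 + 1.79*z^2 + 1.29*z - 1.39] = -4.62*z^2 + 3.58*z + 1.29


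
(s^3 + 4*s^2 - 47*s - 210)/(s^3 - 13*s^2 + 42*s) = (s^2 + 11*s + 30)/(s*(s - 6))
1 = 1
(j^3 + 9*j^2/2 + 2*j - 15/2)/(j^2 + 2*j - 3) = j + 5/2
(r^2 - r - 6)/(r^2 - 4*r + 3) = (r + 2)/(r - 1)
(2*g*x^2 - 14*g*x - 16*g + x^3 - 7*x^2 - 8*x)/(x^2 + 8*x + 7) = (2*g*x - 16*g + x^2 - 8*x)/(x + 7)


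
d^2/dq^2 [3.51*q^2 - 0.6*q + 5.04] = 7.02000000000000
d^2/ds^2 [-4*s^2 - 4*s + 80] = -8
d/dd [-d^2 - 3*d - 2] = -2*d - 3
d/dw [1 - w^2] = -2*w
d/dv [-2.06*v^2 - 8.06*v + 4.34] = -4.12*v - 8.06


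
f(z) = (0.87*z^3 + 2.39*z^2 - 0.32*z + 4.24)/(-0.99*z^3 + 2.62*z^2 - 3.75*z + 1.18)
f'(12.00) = 0.04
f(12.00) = -1.34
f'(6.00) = 0.24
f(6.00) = -1.96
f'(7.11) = 0.15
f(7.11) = -1.75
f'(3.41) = 0.94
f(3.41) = -3.21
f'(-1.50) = 0.41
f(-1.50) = 0.45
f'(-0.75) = 1.06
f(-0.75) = 0.93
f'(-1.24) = 0.52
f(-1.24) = 0.57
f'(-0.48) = 1.93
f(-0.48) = 1.31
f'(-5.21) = 0.09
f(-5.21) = -0.23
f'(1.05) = 3.69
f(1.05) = -7.43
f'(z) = (2.61*z^2 + 4.78*z - 0.32)/(-0.99*z^3 + 2.62*z^2 - 3.75*z + 1.18) + (2.97*z^2 - 5.24*z + 3.75)*(0.87*z^3 + 2.39*z^2 - 0.32*z + 4.24)/(-0.99*z^3 + 2.62*z^2 - 3.75*z + 1.18)^2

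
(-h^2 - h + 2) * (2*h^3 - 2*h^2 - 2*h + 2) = -2*h^5 + 8*h^3 - 4*h^2 - 6*h + 4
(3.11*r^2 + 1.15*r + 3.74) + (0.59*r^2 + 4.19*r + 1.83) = 3.7*r^2 + 5.34*r + 5.57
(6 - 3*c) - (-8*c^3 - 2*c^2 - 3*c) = 8*c^3 + 2*c^2 + 6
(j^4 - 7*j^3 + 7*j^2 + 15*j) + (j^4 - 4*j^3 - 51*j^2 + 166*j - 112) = 2*j^4 - 11*j^3 - 44*j^2 + 181*j - 112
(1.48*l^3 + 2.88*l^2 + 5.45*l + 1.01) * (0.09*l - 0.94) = 0.1332*l^4 - 1.132*l^3 - 2.2167*l^2 - 5.0321*l - 0.9494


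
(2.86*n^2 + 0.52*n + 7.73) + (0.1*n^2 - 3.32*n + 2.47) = 2.96*n^2 - 2.8*n + 10.2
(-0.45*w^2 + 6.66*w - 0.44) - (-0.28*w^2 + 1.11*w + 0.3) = -0.17*w^2 + 5.55*w - 0.74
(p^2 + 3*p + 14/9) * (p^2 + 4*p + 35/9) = p^4 + 7*p^3 + 157*p^2/9 + 161*p/9 + 490/81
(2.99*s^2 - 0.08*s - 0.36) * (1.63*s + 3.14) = 4.8737*s^3 + 9.2582*s^2 - 0.838*s - 1.1304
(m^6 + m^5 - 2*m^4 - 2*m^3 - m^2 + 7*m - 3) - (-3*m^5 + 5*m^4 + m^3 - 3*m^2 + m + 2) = m^6 + 4*m^5 - 7*m^4 - 3*m^3 + 2*m^2 + 6*m - 5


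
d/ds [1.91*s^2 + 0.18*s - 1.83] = 3.82*s + 0.18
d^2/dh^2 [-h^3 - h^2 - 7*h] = -6*h - 2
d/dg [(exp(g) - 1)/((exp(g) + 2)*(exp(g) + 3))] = (-exp(2*g) + 2*exp(g) + 11)*exp(g)/(exp(4*g) + 10*exp(3*g) + 37*exp(2*g) + 60*exp(g) + 36)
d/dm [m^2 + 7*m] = 2*m + 7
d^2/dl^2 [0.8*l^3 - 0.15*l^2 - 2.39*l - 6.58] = 4.8*l - 0.3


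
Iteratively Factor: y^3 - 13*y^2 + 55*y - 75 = (y - 5)*(y^2 - 8*y + 15) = (y - 5)*(y - 3)*(y - 5)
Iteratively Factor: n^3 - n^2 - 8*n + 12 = (n - 2)*(n^2 + n - 6) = (n - 2)^2*(n + 3)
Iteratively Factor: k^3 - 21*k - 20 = (k + 4)*(k^2 - 4*k - 5) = (k + 1)*(k + 4)*(k - 5)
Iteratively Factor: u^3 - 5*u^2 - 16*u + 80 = (u - 4)*(u^2 - u - 20) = (u - 4)*(u + 4)*(u - 5)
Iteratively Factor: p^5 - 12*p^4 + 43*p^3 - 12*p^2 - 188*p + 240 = (p - 3)*(p^4 - 9*p^3 + 16*p^2 + 36*p - 80) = (p - 3)*(p + 2)*(p^3 - 11*p^2 + 38*p - 40) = (p - 3)*(p - 2)*(p + 2)*(p^2 - 9*p + 20) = (p - 4)*(p - 3)*(p - 2)*(p + 2)*(p - 5)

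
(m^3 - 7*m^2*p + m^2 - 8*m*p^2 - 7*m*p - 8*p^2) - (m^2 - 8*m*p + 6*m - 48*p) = m^3 - 7*m^2*p - 8*m*p^2 + m*p - 6*m - 8*p^2 + 48*p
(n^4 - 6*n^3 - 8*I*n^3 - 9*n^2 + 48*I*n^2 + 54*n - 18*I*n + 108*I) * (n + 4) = n^5 - 2*n^4 - 8*I*n^4 - 33*n^3 + 16*I*n^3 + 18*n^2 + 174*I*n^2 + 216*n + 36*I*n + 432*I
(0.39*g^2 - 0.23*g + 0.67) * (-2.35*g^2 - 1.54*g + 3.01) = -0.9165*g^4 - 0.0600999999999999*g^3 - 0.0464000000000002*g^2 - 1.7241*g + 2.0167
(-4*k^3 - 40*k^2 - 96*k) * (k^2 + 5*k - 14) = -4*k^5 - 60*k^4 - 240*k^3 + 80*k^2 + 1344*k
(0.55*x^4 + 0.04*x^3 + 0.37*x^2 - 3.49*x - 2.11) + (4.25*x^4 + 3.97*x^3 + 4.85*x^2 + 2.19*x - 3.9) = 4.8*x^4 + 4.01*x^3 + 5.22*x^2 - 1.3*x - 6.01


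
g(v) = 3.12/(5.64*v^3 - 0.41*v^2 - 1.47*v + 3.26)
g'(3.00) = -0.02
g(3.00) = 0.02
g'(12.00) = -0.00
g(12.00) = 0.00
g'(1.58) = -0.25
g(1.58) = 0.14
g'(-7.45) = -0.00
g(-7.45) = -0.00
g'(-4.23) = -0.01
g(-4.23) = -0.01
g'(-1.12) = -5.17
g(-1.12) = -0.88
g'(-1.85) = -0.19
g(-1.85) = -0.10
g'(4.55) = -0.00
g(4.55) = 0.01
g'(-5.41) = -0.00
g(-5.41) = -0.00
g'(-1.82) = -0.20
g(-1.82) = -0.11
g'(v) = 3.12*(-16.92*v^2 + 0.82*v + 1.47)/(5.64*v^3 - 0.41*v^2 - 1.47*v + 3.26)^2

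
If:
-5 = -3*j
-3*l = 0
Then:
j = 5/3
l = 0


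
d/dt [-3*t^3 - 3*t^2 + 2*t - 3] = -9*t^2 - 6*t + 2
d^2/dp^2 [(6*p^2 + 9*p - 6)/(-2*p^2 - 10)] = 9*(-p^3 + 12*p^2 + 15*p - 20)/(p^6 + 15*p^4 + 75*p^2 + 125)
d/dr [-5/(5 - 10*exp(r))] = -2*exp(r)/(2*exp(r) - 1)^2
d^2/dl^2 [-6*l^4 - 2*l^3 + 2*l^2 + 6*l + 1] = -72*l^2 - 12*l + 4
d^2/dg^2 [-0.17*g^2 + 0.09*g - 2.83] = -0.340000000000000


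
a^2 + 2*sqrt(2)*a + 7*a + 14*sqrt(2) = (a + 7)*(a + 2*sqrt(2))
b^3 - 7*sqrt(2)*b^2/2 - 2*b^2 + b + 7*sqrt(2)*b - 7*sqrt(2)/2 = (b - 1)^2*(b - 7*sqrt(2)/2)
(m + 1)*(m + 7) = m^2 + 8*m + 7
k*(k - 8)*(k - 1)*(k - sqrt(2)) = k^4 - 9*k^3 - sqrt(2)*k^3 + 8*k^2 + 9*sqrt(2)*k^2 - 8*sqrt(2)*k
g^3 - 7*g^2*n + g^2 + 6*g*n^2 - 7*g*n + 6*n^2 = (g + 1)*(g - 6*n)*(g - n)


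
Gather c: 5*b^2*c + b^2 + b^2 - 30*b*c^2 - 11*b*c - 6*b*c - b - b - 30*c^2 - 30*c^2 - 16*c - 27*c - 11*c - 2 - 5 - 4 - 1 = 2*b^2 - 2*b + c^2*(-30*b - 60) + c*(5*b^2 - 17*b - 54) - 12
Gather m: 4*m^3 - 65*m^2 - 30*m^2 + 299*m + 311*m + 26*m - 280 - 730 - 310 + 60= 4*m^3 - 95*m^2 + 636*m - 1260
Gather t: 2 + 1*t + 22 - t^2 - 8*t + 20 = -t^2 - 7*t + 44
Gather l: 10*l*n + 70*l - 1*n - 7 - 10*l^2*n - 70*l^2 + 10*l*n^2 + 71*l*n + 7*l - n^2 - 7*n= l^2*(-10*n - 70) + l*(10*n^2 + 81*n + 77) - n^2 - 8*n - 7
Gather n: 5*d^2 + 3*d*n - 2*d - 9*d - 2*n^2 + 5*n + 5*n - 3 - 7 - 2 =5*d^2 - 11*d - 2*n^2 + n*(3*d + 10) - 12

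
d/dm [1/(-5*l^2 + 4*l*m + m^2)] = 2*(-2*l - m)/(-5*l^2 + 4*l*m + m^2)^2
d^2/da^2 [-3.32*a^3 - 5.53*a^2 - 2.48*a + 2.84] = -19.92*a - 11.06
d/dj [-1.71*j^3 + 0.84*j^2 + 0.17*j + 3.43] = -5.13*j^2 + 1.68*j + 0.17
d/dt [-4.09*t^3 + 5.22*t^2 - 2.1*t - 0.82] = -12.27*t^2 + 10.44*t - 2.1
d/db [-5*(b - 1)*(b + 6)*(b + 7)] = -15*b^2 - 120*b - 145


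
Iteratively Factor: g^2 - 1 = (g + 1)*(g - 1)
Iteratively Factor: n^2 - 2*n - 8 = (n - 4)*(n + 2)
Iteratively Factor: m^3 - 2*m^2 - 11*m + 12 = (m - 1)*(m^2 - m - 12) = (m - 4)*(m - 1)*(m + 3)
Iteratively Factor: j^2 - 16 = (j - 4)*(j + 4)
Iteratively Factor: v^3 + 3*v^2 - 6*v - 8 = (v + 1)*(v^2 + 2*v - 8) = (v - 2)*(v + 1)*(v + 4)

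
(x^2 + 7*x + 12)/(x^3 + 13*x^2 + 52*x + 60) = (x^2 + 7*x + 12)/(x^3 + 13*x^2 + 52*x + 60)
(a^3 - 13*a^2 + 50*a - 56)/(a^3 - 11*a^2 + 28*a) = (a - 2)/a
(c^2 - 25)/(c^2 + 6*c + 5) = (c - 5)/(c + 1)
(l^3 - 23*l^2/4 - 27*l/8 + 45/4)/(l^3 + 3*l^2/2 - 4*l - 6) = (4*l^2 - 29*l + 30)/(4*(l^2 - 4))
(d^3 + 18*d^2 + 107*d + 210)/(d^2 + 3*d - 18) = (d^2 + 12*d + 35)/(d - 3)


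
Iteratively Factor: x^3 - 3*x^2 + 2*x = (x - 1)*(x^2 - 2*x) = (x - 2)*(x - 1)*(x)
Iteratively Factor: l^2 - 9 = (l + 3)*(l - 3)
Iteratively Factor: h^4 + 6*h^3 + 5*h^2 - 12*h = (h + 4)*(h^3 + 2*h^2 - 3*h) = (h + 3)*(h + 4)*(h^2 - h) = h*(h + 3)*(h + 4)*(h - 1)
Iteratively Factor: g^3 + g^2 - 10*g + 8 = (g - 2)*(g^2 + 3*g - 4) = (g - 2)*(g + 4)*(g - 1)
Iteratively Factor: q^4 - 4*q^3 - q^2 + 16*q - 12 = (q - 2)*(q^3 - 2*q^2 - 5*q + 6) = (q - 2)*(q + 2)*(q^2 - 4*q + 3) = (q - 3)*(q - 2)*(q + 2)*(q - 1)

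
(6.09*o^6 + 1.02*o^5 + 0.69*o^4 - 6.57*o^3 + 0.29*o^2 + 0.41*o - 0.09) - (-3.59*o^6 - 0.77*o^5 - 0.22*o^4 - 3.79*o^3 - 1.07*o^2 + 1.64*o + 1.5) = 9.68*o^6 + 1.79*o^5 + 0.91*o^4 - 2.78*o^3 + 1.36*o^2 - 1.23*o - 1.59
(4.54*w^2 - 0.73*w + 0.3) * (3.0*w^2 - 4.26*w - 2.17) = 13.62*w^4 - 21.5304*w^3 - 5.842*w^2 + 0.3061*w - 0.651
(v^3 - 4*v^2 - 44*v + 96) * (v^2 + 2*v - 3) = v^5 - 2*v^4 - 55*v^3 + 20*v^2 + 324*v - 288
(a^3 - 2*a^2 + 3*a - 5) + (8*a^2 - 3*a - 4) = a^3 + 6*a^2 - 9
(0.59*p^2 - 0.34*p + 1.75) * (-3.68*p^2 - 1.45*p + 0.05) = -2.1712*p^4 + 0.3957*p^3 - 5.9175*p^2 - 2.5545*p + 0.0875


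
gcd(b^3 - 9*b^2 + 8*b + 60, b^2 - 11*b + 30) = b^2 - 11*b + 30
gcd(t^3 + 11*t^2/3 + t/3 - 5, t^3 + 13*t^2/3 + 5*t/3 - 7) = t^2 + 2*t - 3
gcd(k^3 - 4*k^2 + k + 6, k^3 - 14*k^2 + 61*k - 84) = k - 3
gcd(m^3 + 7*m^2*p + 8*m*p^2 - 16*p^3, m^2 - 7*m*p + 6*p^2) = -m + p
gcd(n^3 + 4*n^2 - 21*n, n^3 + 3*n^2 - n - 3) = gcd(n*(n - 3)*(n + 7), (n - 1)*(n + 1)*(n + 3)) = 1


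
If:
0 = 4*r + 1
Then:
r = -1/4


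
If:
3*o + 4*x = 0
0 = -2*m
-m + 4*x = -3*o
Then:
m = 0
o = -4*x/3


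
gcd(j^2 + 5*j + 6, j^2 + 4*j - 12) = 1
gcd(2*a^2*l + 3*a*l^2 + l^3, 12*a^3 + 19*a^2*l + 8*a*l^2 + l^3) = a + l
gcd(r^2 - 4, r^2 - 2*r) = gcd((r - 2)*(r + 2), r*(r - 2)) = r - 2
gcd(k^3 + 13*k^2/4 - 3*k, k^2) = k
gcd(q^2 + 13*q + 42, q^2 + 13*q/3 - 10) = q + 6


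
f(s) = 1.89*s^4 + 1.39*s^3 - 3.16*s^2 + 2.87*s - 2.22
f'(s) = 7.56*s^3 + 4.17*s^2 - 6.32*s + 2.87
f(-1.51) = -8.72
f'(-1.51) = -4.11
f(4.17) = 627.08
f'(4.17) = 597.22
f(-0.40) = -3.91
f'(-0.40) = 5.58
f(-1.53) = -8.63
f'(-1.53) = -4.78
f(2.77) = 122.30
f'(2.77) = 178.04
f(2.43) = 71.94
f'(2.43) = 120.61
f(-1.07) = -8.13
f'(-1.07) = 5.15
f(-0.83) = -6.68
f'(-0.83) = 6.67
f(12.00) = 41170.14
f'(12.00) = 13591.19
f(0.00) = -2.22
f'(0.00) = 2.87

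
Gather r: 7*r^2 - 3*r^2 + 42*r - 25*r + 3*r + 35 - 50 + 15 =4*r^2 + 20*r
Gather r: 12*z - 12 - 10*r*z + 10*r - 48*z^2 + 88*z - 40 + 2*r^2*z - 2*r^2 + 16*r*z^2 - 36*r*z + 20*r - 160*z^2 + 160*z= r^2*(2*z - 2) + r*(16*z^2 - 46*z + 30) - 208*z^2 + 260*z - 52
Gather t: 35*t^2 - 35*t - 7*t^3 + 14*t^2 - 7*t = -7*t^3 + 49*t^2 - 42*t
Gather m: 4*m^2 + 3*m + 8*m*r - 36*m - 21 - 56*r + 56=4*m^2 + m*(8*r - 33) - 56*r + 35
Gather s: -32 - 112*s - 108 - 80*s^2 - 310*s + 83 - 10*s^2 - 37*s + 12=-90*s^2 - 459*s - 45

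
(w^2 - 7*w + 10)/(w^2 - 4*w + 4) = (w - 5)/(w - 2)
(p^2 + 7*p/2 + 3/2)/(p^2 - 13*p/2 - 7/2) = (p + 3)/(p - 7)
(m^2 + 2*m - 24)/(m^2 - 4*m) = (m + 6)/m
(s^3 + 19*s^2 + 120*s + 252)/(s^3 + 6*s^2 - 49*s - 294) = (s + 6)/(s - 7)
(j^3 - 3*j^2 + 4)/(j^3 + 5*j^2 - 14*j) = (j^2 - j - 2)/(j*(j + 7))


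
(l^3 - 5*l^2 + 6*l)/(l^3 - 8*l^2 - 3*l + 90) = l*(l^2 - 5*l + 6)/(l^3 - 8*l^2 - 3*l + 90)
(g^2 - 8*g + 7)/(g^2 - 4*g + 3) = (g - 7)/(g - 3)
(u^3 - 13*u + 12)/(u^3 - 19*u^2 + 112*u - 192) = (u^2 + 3*u - 4)/(u^2 - 16*u + 64)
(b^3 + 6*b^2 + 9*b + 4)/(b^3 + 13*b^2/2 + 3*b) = 2*(b^3 + 6*b^2 + 9*b + 4)/(b*(2*b^2 + 13*b + 6))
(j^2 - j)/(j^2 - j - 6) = j*(1 - j)/(-j^2 + j + 6)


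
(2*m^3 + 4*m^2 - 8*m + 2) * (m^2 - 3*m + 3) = 2*m^5 - 2*m^4 - 14*m^3 + 38*m^2 - 30*m + 6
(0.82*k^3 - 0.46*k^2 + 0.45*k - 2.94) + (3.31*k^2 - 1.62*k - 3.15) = 0.82*k^3 + 2.85*k^2 - 1.17*k - 6.09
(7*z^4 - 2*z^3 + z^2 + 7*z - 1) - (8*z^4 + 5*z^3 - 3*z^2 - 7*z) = -z^4 - 7*z^3 + 4*z^2 + 14*z - 1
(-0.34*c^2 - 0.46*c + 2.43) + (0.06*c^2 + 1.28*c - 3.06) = -0.28*c^2 + 0.82*c - 0.63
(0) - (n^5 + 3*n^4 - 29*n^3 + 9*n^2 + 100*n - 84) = -n^5 - 3*n^4 + 29*n^3 - 9*n^2 - 100*n + 84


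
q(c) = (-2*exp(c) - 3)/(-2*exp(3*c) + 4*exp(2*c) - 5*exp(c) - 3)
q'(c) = (-2*exp(c) - 3)*(6*exp(3*c) - 8*exp(2*c) + 5*exp(c))/(-2*exp(3*c) + 4*exp(2*c) - 5*exp(c) - 3)^2 - 2*exp(c)/(-2*exp(3*c) + 4*exp(2*c) - 5*exp(c) - 3)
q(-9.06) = 1.00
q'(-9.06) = -0.00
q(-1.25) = 0.86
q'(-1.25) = -0.05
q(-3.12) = 0.96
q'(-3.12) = -0.03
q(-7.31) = 1.00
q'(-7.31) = -0.00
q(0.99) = 0.32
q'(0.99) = -0.66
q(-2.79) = 0.95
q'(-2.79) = -0.04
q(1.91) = 0.04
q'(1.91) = -0.08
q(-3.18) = 0.96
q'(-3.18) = -0.03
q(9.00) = 0.00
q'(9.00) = 0.00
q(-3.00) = 0.96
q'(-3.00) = -0.04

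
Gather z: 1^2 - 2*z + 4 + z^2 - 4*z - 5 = z^2 - 6*z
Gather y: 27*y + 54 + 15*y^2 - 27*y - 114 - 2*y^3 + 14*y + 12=-2*y^3 + 15*y^2 + 14*y - 48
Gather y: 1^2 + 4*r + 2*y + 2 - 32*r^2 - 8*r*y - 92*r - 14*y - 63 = -32*r^2 - 88*r + y*(-8*r - 12) - 60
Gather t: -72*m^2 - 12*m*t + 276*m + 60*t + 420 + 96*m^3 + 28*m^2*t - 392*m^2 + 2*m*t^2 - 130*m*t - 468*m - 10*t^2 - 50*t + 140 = 96*m^3 - 464*m^2 - 192*m + t^2*(2*m - 10) + t*(28*m^2 - 142*m + 10) + 560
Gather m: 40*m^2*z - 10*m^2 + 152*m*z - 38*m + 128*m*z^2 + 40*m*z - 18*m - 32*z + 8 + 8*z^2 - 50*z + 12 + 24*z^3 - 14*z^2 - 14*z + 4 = m^2*(40*z - 10) + m*(128*z^2 + 192*z - 56) + 24*z^3 - 6*z^2 - 96*z + 24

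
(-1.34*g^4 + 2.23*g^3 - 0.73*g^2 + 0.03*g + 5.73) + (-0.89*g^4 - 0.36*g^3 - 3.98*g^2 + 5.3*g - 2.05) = -2.23*g^4 + 1.87*g^3 - 4.71*g^2 + 5.33*g + 3.68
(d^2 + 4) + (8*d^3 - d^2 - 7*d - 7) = 8*d^3 - 7*d - 3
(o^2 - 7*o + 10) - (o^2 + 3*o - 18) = 28 - 10*o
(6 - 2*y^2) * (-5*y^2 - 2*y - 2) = 10*y^4 + 4*y^3 - 26*y^2 - 12*y - 12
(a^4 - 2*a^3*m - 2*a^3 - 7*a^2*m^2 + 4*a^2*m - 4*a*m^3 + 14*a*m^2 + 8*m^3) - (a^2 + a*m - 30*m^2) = a^4 - 2*a^3*m - 2*a^3 - 7*a^2*m^2 + 4*a^2*m - a^2 - 4*a*m^3 + 14*a*m^2 - a*m + 8*m^3 + 30*m^2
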